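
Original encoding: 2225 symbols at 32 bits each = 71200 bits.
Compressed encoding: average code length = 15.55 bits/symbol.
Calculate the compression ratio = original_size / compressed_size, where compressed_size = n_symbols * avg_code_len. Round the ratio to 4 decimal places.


original_size = n_symbols * orig_bits = 2225 * 32 = 71200 bits
compressed_size = n_symbols * avg_code_len = 2225 * 15.55 = 34598.75 bits
ratio = original_size / compressed_size = 71200 / 34598.75 = 2.0579

Compression ratio = 2.0579


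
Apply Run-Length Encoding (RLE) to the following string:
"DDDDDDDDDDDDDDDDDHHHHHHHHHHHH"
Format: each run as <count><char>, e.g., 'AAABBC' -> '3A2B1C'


Scanning runs left to right:
  i=0: run of 'D' x 17 -> '17D'
  i=17: run of 'H' x 12 -> '12H'

RLE = 17D12H


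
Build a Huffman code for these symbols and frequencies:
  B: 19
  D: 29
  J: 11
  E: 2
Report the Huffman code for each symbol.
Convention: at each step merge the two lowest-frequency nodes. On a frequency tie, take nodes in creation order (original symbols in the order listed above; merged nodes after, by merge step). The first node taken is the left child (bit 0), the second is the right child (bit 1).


Huffman tree construction:
Step 1: Merge E(2) + J(11) = 13
Step 2: Merge (E+J)(13) + B(19) = 32
Step 3: Merge D(29) + ((E+J)+B)(32) = 61
Read each symbol's code off the tree from the root (left child = 0, right child = 1).

Codes:
  B: 11 (length 2)
  D: 0 (length 1)
  J: 101 (length 3)
  E: 100 (length 3)
Average code length: 106/61 = 1.7377 bits/symbol


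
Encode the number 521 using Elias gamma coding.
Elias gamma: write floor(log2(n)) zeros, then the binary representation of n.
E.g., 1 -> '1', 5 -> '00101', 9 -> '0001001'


num_bits = floor(log2(521)) + 1 = 10
leading_zeros = num_bits - 1 = 9
binary(521) = 1000001001

Elias gamma(521) = '000000000' + '1000001001' = 0000000001000001001 (19 bits)


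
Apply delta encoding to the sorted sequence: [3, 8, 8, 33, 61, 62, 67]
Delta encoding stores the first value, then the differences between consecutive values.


First value: 3
Deltas:
  8 - 3 = 5
  8 - 8 = 0
  33 - 8 = 25
  61 - 33 = 28
  62 - 61 = 1
  67 - 62 = 5


Delta encoded: [3, 5, 0, 25, 28, 1, 5]


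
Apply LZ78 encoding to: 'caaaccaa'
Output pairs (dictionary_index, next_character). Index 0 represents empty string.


LZ78 encoding steps:
Dictionary: {0: ''}
Step 1: w='' (idx 0), next='c' -> output (0, 'c'), add 'c' as idx 1
Step 2: w='' (idx 0), next='a' -> output (0, 'a'), add 'a' as idx 2
Step 3: w='a' (idx 2), next='a' -> output (2, 'a'), add 'aa' as idx 3
Step 4: w='c' (idx 1), next='c' -> output (1, 'c'), add 'cc' as idx 4
Step 5: w='aa' (idx 3), end of input -> output (3, '')


Encoded: [(0, 'c'), (0, 'a'), (2, 'a'), (1, 'c'), (3, '')]


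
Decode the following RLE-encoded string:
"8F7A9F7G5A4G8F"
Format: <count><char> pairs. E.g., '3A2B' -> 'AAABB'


Expanding each <count><char> pair:
  8F -> 'FFFFFFFF'
  7A -> 'AAAAAAA'
  9F -> 'FFFFFFFFF'
  7G -> 'GGGGGGG'
  5A -> 'AAAAA'
  4G -> 'GGGG'
  8F -> 'FFFFFFFF'

Decoded = FFFFFFFFAAAAAAAFFFFFFFFFGGGGGGGAAAAAGGGGFFFFFFFF


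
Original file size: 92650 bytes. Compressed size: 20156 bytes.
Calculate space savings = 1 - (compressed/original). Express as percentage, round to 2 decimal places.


ratio = compressed/original = 20156/92650 = 0.21755
savings = 1 - ratio = 1 - 0.21755 = 0.78245
as a percentage: 0.78245 * 100 = 78.25%

Space savings = 1 - 20156/92650 = 78.25%


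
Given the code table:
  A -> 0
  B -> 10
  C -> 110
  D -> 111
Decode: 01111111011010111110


Decoding:
0 -> A
111 -> D
111 -> D
10 -> B
110 -> C
10 -> B
111 -> D
110 -> C


Result: ADDBCBDC


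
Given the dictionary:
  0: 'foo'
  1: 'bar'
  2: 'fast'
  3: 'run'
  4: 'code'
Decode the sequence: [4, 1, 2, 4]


Look up each index in the dictionary:
  4 -> 'code'
  1 -> 'bar'
  2 -> 'fast'
  4 -> 'code'

Decoded: "code bar fast code"


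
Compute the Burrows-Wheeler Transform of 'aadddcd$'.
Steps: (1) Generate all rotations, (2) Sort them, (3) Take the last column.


Rotations (sorted):
  0: $aadddcd -> last char: d
  1: aadddcd$ -> last char: $
  2: adddcd$a -> last char: a
  3: cd$aaddd -> last char: d
  4: d$aadddc -> last char: c
  5: dcd$aadd -> last char: d
  6: ddcd$aad -> last char: d
  7: dddcd$aa -> last char: a


BWT = d$adcdda


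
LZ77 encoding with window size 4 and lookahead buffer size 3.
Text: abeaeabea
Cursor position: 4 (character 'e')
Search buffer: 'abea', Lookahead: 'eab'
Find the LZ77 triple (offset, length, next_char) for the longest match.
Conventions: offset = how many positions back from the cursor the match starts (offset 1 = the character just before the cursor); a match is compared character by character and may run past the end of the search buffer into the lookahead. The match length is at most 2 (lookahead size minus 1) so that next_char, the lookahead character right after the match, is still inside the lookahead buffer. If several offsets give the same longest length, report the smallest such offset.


Try each offset into the search buffer:
  offset=1 (pos 3, char 'a'): match length 0
  offset=2 (pos 2, char 'e'): match length 2
  offset=3 (pos 1, char 'b'): match length 0
  offset=4 (pos 0, char 'a'): match length 0
Longest match has length 2 at offset 2.
next_char = character at position 4 + 2 = 6 -> 'b'

Best match: offset=2, length=2 (matching 'ea' starting at position 2)
LZ77 triple: (2, 2, 'b')


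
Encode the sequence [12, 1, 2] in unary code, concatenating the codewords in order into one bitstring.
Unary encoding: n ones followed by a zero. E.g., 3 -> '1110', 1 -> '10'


Encode each number as n ones followed by a terminating 0:
  12 -> 1111111111110 (13 bits)
  1 -> 10 (2 bits)
  2 -> 110 (3 bits)
Total length = 13 + 2 + 3 = 18 bits.

Unary([12, 1, 2]) = 111111111111010110 (18 bits)


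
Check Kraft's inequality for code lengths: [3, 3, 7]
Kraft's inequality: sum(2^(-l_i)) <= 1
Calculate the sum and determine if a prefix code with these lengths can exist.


Sum = 2^(-3) + 2^(-3) + 2^(-7)
    = 0.125 + 0.125 + 0.0078125
    = 33/128 = 0.2578125
Since 0.2578125 <= 1, Kraft's inequality IS satisfied.
A prefix code with these lengths CAN exist.

Kraft sum = 0.2578125. Satisfied.


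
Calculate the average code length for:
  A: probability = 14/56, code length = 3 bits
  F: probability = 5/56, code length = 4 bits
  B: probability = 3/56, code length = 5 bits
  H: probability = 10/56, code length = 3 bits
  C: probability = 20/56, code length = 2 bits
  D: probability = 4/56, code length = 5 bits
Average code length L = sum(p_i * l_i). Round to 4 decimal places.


Weighted contributions p_i * l_i:
  A: (14/56) * 3 = 42/56
  F: (5/56) * 4 = 20/56
  B: (3/56) * 5 = 15/56
  H: (10/56) * 3 = 30/56
  C: (20/56) * 2 = 40/56
  D: (4/56) * 5 = 20/56
Sum = (42 + 20 + 15 + 30 + 40 + 20)/56 = 167/56

L = 167/56 = 2.9821 bits/symbol


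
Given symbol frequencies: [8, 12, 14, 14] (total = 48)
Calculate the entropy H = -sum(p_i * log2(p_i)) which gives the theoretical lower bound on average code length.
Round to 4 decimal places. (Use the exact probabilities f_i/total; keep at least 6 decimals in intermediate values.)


Per-symbol terms -p_i * log2(p_i) with p_i = f_i/48:
  p = 8/48 = 0.166667: log2(p) = -2.584963, -p*log2(p) = 0.430827
  p = 12/48 = 0.250000: log2(p) = -2.000000, -p*log2(p) = 0.500000
  p = 14/48 = 0.291667: log2(p) = -1.777608, -p*log2(p) = 0.518469
  p = 14/48 = 0.291667: log2(p) = -1.777608, -p*log2(p) = 0.518469
H = 0.430827 + 0.500000 + 0.518469 + 0.518469 = 1.967765

H = 1.9678 bits/symbol


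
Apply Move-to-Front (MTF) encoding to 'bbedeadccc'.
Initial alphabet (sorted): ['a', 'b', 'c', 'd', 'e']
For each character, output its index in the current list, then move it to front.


MTF encoding:
'b': index 1 in ['a', 'b', 'c', 'd', 'e'] -> ['b', 'a', 'c', 'd', 'e']
'b': index 0 in ['b', 'a', 'c', 'd', 'e'] -> ['b', 'a', 'c', 'd', 'e']
'e': index 4 in ['b', 'a', 'c', 'd', 'e'] -> ['e', 'b', 'a', 'c', 'd']
'd': index 4 in ['e', 'b', 'a', 'c', 'd'] -> ['d', 'e', 'b', 'a', 'c']
'e': index 1 in ['d', 'e', 'b', 'a', 'c'] -> ['e', 'd', 'b', 'a', 'c']
'a': index 3 in ['e', 'd', 'b', 'a', 'c'] -> ['a', 'e', 'd', 'b', 'c']
'd': index 2 in ['a', 'e', 'd', 'b', 'c'] -> ['d', 'a', 'e', 'b', 'c']
'c': index 4 in ['d', 'a', 'e', 'b', 'c'] -> ['c', 'd', 'a', 'e', 'b']
'c': index 0 in ['c', 'd', 'a', 'e', 'b'] -> ['c', 'd', 'a', 'e', 'b']
'c': index 0 in ['c', 'd', 'a', 'e', 'b'] -> ['c', 'd', 'a', 'e', 'b']


Output: [1, 0, 4, 4, 1, 3, 2, 4, 0, 0]


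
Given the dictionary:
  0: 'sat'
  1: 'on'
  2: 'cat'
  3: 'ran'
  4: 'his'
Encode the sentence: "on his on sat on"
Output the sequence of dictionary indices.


Look up each word in the dictionary:
  'on' -> 1
  'his' -> 4
  'on' -> 1
  'sat' -> 0
  'on' -> 1

Encoded: [1, 4, 1, 0, 1]


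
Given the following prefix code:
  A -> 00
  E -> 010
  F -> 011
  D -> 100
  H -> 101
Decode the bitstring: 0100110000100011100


Decoding step by step:
Bits 010 -> E
Bits 011 -> F
Bits 00 -> A
Bits 00 -> A
Bits 100 -> D
Bits 011 -> F
Bits 100 -> D


Decoded message: EFAADFD


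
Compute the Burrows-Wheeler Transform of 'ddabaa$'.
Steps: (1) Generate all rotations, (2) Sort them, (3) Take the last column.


Rotations (sorted):
  0: $ddabaa -> last char: a
  1: a$ddaba -> last char: a
  2: aa$ddab -> last char: b
  3: abaa$dd -> last char: d
  4: baa$dda -> last char: a
  5: dabaa$d -> last char: d
  6: ddabaa$ -> last char: $


BWT = aabdad$


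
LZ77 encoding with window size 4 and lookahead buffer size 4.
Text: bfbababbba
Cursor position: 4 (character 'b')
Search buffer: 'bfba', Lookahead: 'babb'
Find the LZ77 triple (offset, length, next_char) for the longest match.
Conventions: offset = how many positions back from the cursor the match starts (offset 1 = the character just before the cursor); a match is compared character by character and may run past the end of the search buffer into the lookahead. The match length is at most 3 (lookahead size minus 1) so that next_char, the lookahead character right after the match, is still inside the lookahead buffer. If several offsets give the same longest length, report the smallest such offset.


Try each offset into the search buffer:
  offset=1 (pos 3, char 'a'): match length 0
  offset=2 (pos 2, char 'b'): match length 3
  offset=3 (pos 1, char 'f'): match length 0
  offset=4 (pos 0, char 'b'): match length 1
Longest match has length 3 at offset 2.
next_char = character at position 4 + 3 = 7 -> 'b'

Best match: offset=2, length=3 (matching 'bab' starting at position 2)
LZ77 triple: (2, 3, 'b')


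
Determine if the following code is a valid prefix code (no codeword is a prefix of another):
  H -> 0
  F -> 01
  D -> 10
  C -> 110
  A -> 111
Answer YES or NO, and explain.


Checking each pair (does one codeword prefix another?):
  H='0' vs F='01': prefix -- VIOLATION

NO -- this is NOT a valid prefix code. H (0) is a prefix of F (01).


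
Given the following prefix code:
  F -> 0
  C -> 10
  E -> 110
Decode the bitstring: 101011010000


Decoding step by step:
Bits 10 -> C
Bits 10 -> C
Bits 110 -> E
Bits 10 -> C
Bits 0 -> F
Bits 0 -> F
Bits 0 -> F


Decoded message: CCECFFF


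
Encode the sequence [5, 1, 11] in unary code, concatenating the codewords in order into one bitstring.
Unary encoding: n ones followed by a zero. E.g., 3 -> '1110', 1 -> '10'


Encode each number as n ones followed by a terminating 0:
  5 -> 111110 (6 bits)
  1 -> 10 (2 bits)
  11 -> 111111111110 (12 bits)
Total length = 6 + 2 + 12 = 20 bits.

Unary([5, 1, 11]) = 11111010111111111110 (20 bits)


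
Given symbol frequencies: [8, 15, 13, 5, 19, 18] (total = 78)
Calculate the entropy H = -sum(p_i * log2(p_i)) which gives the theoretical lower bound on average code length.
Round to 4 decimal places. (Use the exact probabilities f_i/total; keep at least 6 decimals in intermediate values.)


Per-symbol terms -p_i * log2(p_i) with p_i = f_i/78:
  p = 8/78 = 0.102564: log2(p) = -3.285402, -p*log2(p) = 0.336964
  p = 15/78 = 0.192308: log2(p) = -2.378512, -p*log2(p) = 0.457406
  p = 13/78 = 0.166667: log2(p) = -2.584963, -p*log2(p) = 0.430827
  p = 5/78 = 0.064103: log2(p) = -3.963474, -p*log2(p) = 0.254069
  p = 19/78 = 0.243590: log2(p) = -2.037475, -p*log2(p) = 0.496308
  p = 18/78 = 0.230769: log2(p) = -2.115477, -p*log2(p) = 0.488187
H = 0.336964 + 0.457406 + 0.430827 + 0.254069 + 0.496308 + 0.488187 = 2.463761

H = 2.4638 bits/symbol


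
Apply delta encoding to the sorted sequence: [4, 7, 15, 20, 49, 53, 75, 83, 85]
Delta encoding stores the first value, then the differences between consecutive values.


First value: 4
Deltas:
  7 - 4 = 3
  15 - 7 = 8
  20 - 15 = 5
  49 - 20 = 29
  53 - 49 = 4
  75 - 53 = 22
  83 - 75 = 8
  85 - 83 = 2


Delta encoded: [4, 3, 8, 5, 29, 4, 22, 8, 2]


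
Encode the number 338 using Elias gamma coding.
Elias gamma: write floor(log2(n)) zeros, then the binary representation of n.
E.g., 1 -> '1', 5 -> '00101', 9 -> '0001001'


num_bits = floor(log2(338)) + 1 = 9
leading_zeros = num_bits - 1 = 8
binary(338) = 101010010

Elias gamma(338) = '00000000' + '101010010' = 00000000101010010 (17 bits)


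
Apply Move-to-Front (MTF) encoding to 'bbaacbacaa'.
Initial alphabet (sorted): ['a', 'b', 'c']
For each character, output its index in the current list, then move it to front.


MTF encoding:
'b': index 1 in ['a', 'b', 'c'] -> ['b', 'a', 'c']
'b': index 0 in ['b', 'a', 'c'] -> ['b', 'a', 'c']
'a': index 1 in ['b', 'a', 'c'] -> ['a', 'b', 'c']
'a': index 0 in ['a', 'b', 'c'] -> ['a', 'b', 'c']
'c': index 2 in ['a', 'b', 'c'] -> ['c', 'a', 'b']
'b': index 2 in ['c', 'a', 'b'] -> ['b', 'c', 'a']
'a': index 2 in ['b', 'c', 'a'] -> ['a', 'b', 'c']
'c': index 2 in ['a', 'b', 'c'] -> ['c', 'a', 'b']
'a': index 1 in ['c', 'a', 'b'] -> ['a', 'c', 'b']
'a': index 0 in ['a', 'c', 'b'] -> ['a', 'c', 'b']


Output: [1, 0, 1, 0, 2, 2, 2, 2, 1, 0]


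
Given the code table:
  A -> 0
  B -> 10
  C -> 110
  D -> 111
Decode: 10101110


Decoding:
10 -> B
10 -> B
111 -> D
0 -> A


Result: BBDA


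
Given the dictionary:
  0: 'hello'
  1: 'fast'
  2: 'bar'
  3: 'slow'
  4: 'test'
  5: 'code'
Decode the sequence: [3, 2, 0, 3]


Look up each index in the dictionary:
  3 -> 'slow'
  2 -> 'bar'
  0 -> 'hello'
  3 -> 'slow'

Decoded: "slow bar hello slow"


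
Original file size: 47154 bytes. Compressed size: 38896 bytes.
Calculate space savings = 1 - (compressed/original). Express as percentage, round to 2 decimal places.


ratio = compressed/original = 38896/47154 = 0.824872
savings = 1 - ratio = 1 - 0.824872 = 0.175128
as a percentage: 0.175128 * 100 = 17.51%

Space savings = 1 - 38896/47154 = 17.51%


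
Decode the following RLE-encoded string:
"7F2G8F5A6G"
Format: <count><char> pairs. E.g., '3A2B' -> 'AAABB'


Expanding each <count><char> pair:
  7F -> 'FFFFFFF'
  2G -> 'GG'
  8F -> 'FFFFFFFF'
  5A -> 'AAAAA'
  6G -> 'GGGGGG'

Decoded = FFFFFFFGGFFFFFFFFAAAAAGGGGGG


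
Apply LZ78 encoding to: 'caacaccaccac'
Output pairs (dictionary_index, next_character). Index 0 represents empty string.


LZ78 encoding steps:
Dictionary: {0: ''}
Step 1: w='' (idx 0), next='c' -> output (0, 'c'), add 'c' as idx 1
Step 2: w='' (idx 0), next='a' -> output (0, 'a'), add 'a' as idx 2
Step 3: w='a' (idx 2), next='c' -> output (2, 'c'), add 'ac' as idx 3
Step 4: w='ac' (idx 3), next='c' -> output (3, 'c'), add 'acc' as idx 4
Step 5: w='acc' (idx 4), next='a' -> output (4, 'a'), add 'acca' as idx 5
Step 6: w='c' (idx 1), end of input -> output (1, '')


Encoded: [(0, 'c'), (0, 'a'), (2, 'c'), (3, 'c'), (4, 'a'), (1, '')]


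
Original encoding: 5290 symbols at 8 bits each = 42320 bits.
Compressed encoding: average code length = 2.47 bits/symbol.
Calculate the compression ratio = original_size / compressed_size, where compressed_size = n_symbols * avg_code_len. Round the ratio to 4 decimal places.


original_size = n_symbols * orig_bits = 5290 * 8 = 42320 bits
compressed_size = n_symbols * avg_code_len = 5290 * 2.47 = 13066.3 bits
ratio = original_size / compressed_size = 42320 / 13066.3 = 3.2389

Compression ratio = 3.2389


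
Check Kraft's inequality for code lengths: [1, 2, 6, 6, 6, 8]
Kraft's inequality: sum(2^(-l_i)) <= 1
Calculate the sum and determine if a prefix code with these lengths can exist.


Sum = 2^(-1) + 2^(-2) + 2^(-6) + 2^(-6) + 2^(-6) + 2^(-8)
    = 0.5 + 0.25 + 0.015625 + 0.015625 + 0.015625 + 0.00390625
    = 205/256 = 0.80078125
Since 0.80078125 <= 1, Kraft's inequality IS satisfied.
A prefix code with these lengths CAN exist.

Kraft sum = 0.80078125. Satisfied.


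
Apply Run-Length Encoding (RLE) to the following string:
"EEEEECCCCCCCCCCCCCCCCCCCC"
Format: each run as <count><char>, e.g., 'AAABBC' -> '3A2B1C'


Scanning runs left to right:
  i=0: run of 'E' x 5 -> '5E'
  i=5: run of 'C' x 20 -> '20C'

RLE = 5E20C


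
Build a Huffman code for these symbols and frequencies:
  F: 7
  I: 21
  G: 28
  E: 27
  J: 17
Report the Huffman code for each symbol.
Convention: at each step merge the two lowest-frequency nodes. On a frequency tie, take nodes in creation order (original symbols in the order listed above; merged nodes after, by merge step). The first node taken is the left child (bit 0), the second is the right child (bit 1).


Huffman tree construction:
Step 1: Merge F(7) + J(17) = 24
Step 2: Merge I(21) + (F+J)(24) = 45
Step 3: Merge E(27) + G(28) = 55
Step 4: Merge (I+(F+J))(45) + (E+G)(55) = 100
Read each symbol's code off the tree from the root (left child = 0, right child = 1).

Codes:
  F: 010 (length 3)
  I: 00 (length 2)
  G: 11 (length 2)
  E: 10 (length 2)
  J: 011 (length 3)
Average code length: 224/100 = 2.2400 bits/symbol


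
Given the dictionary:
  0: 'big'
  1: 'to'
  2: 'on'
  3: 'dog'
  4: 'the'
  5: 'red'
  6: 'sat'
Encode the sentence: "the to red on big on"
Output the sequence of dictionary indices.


Look up each word in the dictionary:
  'the' -> 4
  'to' -> 1
  'red' -> 5
  'on' -> 2
  'big' -> 0
  'on' -> 2

Encoded: [4, 1, 5, 2, 0, 2]


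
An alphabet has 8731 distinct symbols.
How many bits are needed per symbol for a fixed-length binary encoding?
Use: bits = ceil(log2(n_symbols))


log2(8731) = 13.0919
Bracket: 2^13 = 8192 < 8731 <= 2^14 = 16384
So ceil(log2(8731)) = 14

bits = ceil(log2(8731)) = ceil(13.0919) = 14 bits


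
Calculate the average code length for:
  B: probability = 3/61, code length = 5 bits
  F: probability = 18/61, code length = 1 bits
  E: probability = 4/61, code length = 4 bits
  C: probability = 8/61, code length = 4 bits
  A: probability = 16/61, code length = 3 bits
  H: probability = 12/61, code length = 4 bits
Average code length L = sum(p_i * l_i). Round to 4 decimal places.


Weighted contributions p_i * l_i:
  B: (3/61) * 5 = 15/61
  F: (18/61) * 1 = 18/61
  E: (4/61) * 4 = 16/61
  C: (8/61) * 4 = 32/61
  A: (16/61) * 3 = 48/61
  H: (12/61) * 4 = 48/61
Sum = (15 + 18 + 16 + 32 + 48 + 48)/61 = 177/61

L = 177/61 = 2.9016 bits/symbol


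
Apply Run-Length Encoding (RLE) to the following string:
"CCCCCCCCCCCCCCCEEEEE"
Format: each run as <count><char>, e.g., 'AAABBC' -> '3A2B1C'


Scanning runs left to right:
  i=0: run of 'C' x 15 -> '15C'
  i=15: run of 'E' x 5 -> '5E'

RLE = 15C5E


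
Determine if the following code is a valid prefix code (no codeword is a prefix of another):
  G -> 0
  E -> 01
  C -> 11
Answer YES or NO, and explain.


Checking each pair (does one codeword prefix another?):
  G='0' vs E='01': prefix -- VIOLATION

NO -- this is NOT a valid prefix code. G (0) is a prefix of E (01).


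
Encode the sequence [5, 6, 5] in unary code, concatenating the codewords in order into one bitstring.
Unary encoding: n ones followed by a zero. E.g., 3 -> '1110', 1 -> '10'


Encode each number as n ones followed by a terminating 0:
  5 -> 111110 (6 bits)
  6 -> 1111110 (7 bits)
  5 -> 111110 (6 bits)
Total length = 6 + 7 + 6 = 19 bits.

Unary([5, 6, 5]) = 1111101111110111110 (19 bits)


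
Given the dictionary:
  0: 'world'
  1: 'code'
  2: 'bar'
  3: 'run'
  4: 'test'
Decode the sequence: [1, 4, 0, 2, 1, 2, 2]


Look up each index in the dictionary:
  1 -> 'code'
  4 -> 'test'
  0 -> 'world'
  2 -> 'bar'
  1 -> 'code'
  2 -> 'bar'
  2 -> 'bar'

Decoded: "code test world bar code bar bar"


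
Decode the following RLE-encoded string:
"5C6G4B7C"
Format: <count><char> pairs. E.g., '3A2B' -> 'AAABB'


Expanding each <count><char> pair:
  5C -> 'CCCCC'
  6G -> 'GGGGGG'
  4B -> 'BBBB'
  7C -> 'CCCCCCC'

Decoded = CCCCCGGGGGGBBBBCCCCCCC


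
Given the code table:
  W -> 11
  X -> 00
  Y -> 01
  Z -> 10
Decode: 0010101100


Decoding:
00 -> X
10 -> Z
10 -> Z
11 -> W
00 -> X


Result: XZZWX


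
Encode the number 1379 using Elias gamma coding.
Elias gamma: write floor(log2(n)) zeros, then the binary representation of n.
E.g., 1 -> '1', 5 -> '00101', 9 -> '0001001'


num_bits = floor(log2(1379)) + 1 = 11
leading_zeros = num_bits - 1 = 10
binary(1379) = 10101100011

Elias gamma(1379) = '0000000000' + '10101100011' = 000000000010101100011 (21 bits)


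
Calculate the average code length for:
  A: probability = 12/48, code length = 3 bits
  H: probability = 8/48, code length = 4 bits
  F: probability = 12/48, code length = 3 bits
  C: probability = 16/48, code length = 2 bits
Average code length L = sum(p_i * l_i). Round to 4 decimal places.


Weighted contributions p_i * l_i:
  A: (12/48) * 3 = 36/48
  H: (8/48) * 4 = 32/48
  F: (12/48) * 3 = 36/48
  C: (16/48) * 2 = 32/48
Sum = (36 + 32 + 36 + 32)/48 = 136/48

L = 136/48 = 2.8333 bits/symbol


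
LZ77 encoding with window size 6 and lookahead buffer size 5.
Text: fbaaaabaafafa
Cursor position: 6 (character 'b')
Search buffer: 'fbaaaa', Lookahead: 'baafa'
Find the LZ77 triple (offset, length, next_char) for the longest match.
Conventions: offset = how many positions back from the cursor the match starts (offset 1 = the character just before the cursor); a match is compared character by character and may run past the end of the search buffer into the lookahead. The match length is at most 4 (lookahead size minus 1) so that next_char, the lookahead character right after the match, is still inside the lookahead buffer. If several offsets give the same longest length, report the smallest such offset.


Try each offset into the search buffer:
  offset=1 (pos 5, char 'a'): match length 0
  offset=2 (pos 4, char 'a'): match length 0
  offset=3 (pos 3, char 'a'): match length 0
  offset=4 (pos 2, char 'a'): match length 0
  offset=5 (pos 1, char 'b'): match length 3
  offset=6 (pos 0, char 'f'): match length 0
Longest match has length 3 at offset 5.
next_char = character at position 6 + 3 = 9 -> 'f'

Best match: offset=5, length=3 (matching 'baa' starting at position 1)
LZ77 triple: (5, 3, 'f')


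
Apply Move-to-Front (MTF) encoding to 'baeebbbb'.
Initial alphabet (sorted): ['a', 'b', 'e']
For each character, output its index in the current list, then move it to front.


MTF encoding:
'b': index 1 in ['a', 'b', 'e'] -> ['b', 'a', 'e']
'a': index 1 in ['b', 'a', 'e'] -> ['a', 'b', 'e']
'e': index 2 in ['a', 'b', 'e'] -> ['e', 'a', 'b']
'e': index 0 in ['e', 'a', 'b'] -> ['e', 'a', 'b']
'b': index 2 in ['e', 'a', 'b'] -> ['b', 'e', 'a']
'b': index 0 in ['b', 'e', 'a'] -> ['b', 'e', 'a']
'b': index 0 in ['b', 'e', 'a'] -> ['b', 'e', 'a']
'b': index 0 in ['b', 'e', 'a'] -> ['b', 'e', 'a']


Output: [1, 1, 2, 0, 2, 0, 0, 0]


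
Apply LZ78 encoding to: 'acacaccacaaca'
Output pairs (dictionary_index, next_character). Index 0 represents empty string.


LZ78 encoding steps:
Dictionary: {0: ''}
Step 1: w='' (idx 0), next='a' -> output (0, 'a'), add 'a' as idx 1
Step 2: w='' (idx 0), next='c' -> output (0, 'c'), add 'c' as idx 2
Step 3: w='a' (idx 1), next='c' -> output (1, 'c'), add 'ac' as idx 3
Step 4: w='ac' (idx 3), next='c' -> output (3, 'c'), add 'acc' as idx 4
Step 5: w='ac' (idx 3), next='a' -> output (3, 'a'), add 'aca' as idx 5
Step 6: w='aca' (idx 5), end of input -> output (5, '')


Encoded: [(0, 'a'), (0, 'c'), (1, 'c'), (3, 'c'), (3, 'a'), (5, '')]


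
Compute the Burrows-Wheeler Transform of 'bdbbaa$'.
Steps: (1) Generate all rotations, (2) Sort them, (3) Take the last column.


Rotations (sorted):
  0: $bdbbaa -> last char: a
  1: a$bdbba -> last char: a
  2: aa$bdbb -> last char: b
  3: baa$bdb -> last char: b
  4: bbaa$bd -> last char: d
  5: bdbbaa$ -> last char: $
  6: dbbaa$b -> last char: b


BWT = aabbd$b


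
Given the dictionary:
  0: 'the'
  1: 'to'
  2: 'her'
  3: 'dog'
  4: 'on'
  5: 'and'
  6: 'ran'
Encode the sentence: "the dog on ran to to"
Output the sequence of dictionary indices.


Look up each word in the dictionary:
  'the' -> 0
  'dog' -> 3
  'on' -> 4
  'ran' -> 6
  'to' -> 1
  'to' -> 1

Encoded: [0, 3, 4, 6, 1, 1]


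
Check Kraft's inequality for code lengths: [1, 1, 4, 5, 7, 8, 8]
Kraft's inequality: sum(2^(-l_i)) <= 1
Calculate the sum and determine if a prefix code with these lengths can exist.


Sum = 2^(-1) + 2^(-1) + 2^(-4) + 2^(-5) + 2^(-7) + 2^(-8) + 2^(-8)
    = 0.5 + 0.5 + 0.0625 + 0.03125 + 0.0078125 + 0.00390625 + 0.00390625
    = 284/256 = 1.109375
Since 1.109375 > 1, Kraft's inequality is NOT satisfied.
A prefix code with these lengths CANNOT exist.

Kraft sum = 1.109375. Not satisfied.


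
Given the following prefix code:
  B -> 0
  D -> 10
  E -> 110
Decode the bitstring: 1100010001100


Decoding step by step:
Bits 110 -> E
Bits 0 -> B
Bits 0 -> B
Bits 10 -> D
Bits 0 -> B
Bits 0 -> B
Bits 110 -> E
Bits 0 -> B


Decoded message: EBBDBBEB


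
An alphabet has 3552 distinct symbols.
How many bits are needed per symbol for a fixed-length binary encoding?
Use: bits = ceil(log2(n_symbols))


log2(3552) = 11.7944
Bracket: 2^11 = 2048 < 3552 <= 2^12 = 4096
So ceil(log2(3552)) = 12

bits = ceil(log2(3552)) = ceil(11.7944) = 12 bits


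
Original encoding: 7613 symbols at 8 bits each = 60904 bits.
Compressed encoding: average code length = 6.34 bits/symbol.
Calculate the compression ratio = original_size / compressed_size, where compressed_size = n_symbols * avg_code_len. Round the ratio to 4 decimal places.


original_size = n_symbols * orig_bits = 7613 * 8 = 60904 bits
compressed_size = n_symbols * avg_code_len = 7613 * 6.34 = 48266.42 bits
ratio = original_size / compressed_size = 60904 / 48266.42 = 1.2618

Compression ratio = 1.2618


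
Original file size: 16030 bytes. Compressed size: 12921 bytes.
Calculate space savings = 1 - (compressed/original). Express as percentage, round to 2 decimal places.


ratio = compressed/original = 12921/16030 = 0.806051
savings = 1 - ratio = 1 - 0.806051 = 0.193949
as a percentage: 0.193949 * 100 = 19.39%

Space savings = 1 - 12921/16030 = 19.39%


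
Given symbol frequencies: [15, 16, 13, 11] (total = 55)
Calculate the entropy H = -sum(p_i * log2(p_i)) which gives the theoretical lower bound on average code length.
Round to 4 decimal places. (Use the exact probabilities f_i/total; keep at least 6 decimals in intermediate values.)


Per-symbol terms -p_i * log2(p_i) with p_i = f_i/55:
  p = 15/55 = 0.272727: log2(p) = -1.874469, -p*log2(p) = 0.511219
  p = 16/55 = 0.290909: log2(p) = -1.781360, -p*log2(p) = 0.518214
  p = 13/55 = 0.236364: log2(p) = -2.080920, -p*log2(p) = 0.491854
  p = 11/55 = 0.200000: log2(p) = -2.321928, -p*log2(p) = 0.464386
H = 0.511219 + 0.518214 + 0.491854 + 0.464386 = 1.985673

H = 1.9857 bits/symbol


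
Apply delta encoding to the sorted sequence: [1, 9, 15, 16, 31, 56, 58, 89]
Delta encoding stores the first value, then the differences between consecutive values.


First value: 1
Deltas:
  9 - 1 = 8
  15 - 9 = 6
  16 - 15 = 1
  31 - 16 = 15
  56 - 31 = 25
  58 - 56 = 2
  89 - 58 = 31


Delta encoded: [1, 8, 6, 1, 15, 25, 2, 31]


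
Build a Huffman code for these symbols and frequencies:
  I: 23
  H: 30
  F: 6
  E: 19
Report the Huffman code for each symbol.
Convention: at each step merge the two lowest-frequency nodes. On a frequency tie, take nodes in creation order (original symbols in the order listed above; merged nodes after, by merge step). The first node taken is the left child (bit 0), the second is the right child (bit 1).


Huffman tree construction:
Step 1: Merge F(6) + E(19) = 25
Step 2: Merge I(23) + (F+E)(25) = 48
Step 3: Merge H(30) + (I+(F+E))(48) = 78
Read each symbol's code off the tree from the root (left child = 0, right child = 1).

Codes:
  I: 10 (length 2)
  H: 0 (length 1)
  F: 110 (length 3)
  E: 111 (length 3)
Average code length: 151/78 = 1.9359 bits/symbol


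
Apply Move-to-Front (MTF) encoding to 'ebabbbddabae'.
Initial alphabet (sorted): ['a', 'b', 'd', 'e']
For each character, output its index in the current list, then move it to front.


MTF encoding:
'e': index 3 in ['a', 'b', 'd', 'e'] -> ['e', 'a', 'b', 'd']
'b': index 2 in ['e', 'a', 'b', 'd'] -> ['b', 'e', 'a', 'd']
'a': index 2 in ['b', 'e', 'a', 'd'] -> ['a', 'b', 'e', 'd']
'b': index 1 in ['a', 'b', 'e', 'd'] -> ['b', 'a', 'e', 'd']
'b': index 0 in ['b', 'a', 'e', 'd'] -> ['b', 'a', 'e', 'd']
'b': index 0 in ['b', 'a', 'e', 'd'] -> ['b', 'a', 'e', 'd']
'd': index 3 in ['b', 'a', 'e', 'd'] -> ['d', 'b', 'a', 'e']
'd': index 0 in ['d', 'b', 'a', 'e'] -> ['d', 'b', 'a', 'e']
'a': index 2 in ['d', 'b', 'a', 'e'] -> ['a', 'd', 'b', 'e']
'b': index 2 in ['a', 'd', 'b', 'e'] -> ['b', 'a', 'd', 'e']
'a': index 1 in ['b', 'a', 'd', 'e'] -> ['a', 'b', 'd', 'e']
'e': index 3 in ['a', 'b', 'd', 'e'] -> ['e', 'a', 'b', 'd']


Output: [3, 2, 2, 1, 0, 0, 3, 0, 2, 2, 1, 3]


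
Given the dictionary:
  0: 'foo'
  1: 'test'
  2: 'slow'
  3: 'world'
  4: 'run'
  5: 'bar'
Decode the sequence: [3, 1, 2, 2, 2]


Look up each index in the dictionary:
  3 -> 'world'
  1 -> 'test'
  2 -> 'slow'
  2 -> 'slow'
  2 -> 'slow'

Decoded: "world test slow slow slow"


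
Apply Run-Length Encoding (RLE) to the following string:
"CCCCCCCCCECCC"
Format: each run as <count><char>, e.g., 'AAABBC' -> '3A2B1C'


Scanning runs left to right:
  i=0: run of 'C' x 9 -> '9C'
  i=9: run of 'E' x 1 -> '1E'
  i=10: run of 'C' x 3 -> '3C'

RLE = 9C1E3C


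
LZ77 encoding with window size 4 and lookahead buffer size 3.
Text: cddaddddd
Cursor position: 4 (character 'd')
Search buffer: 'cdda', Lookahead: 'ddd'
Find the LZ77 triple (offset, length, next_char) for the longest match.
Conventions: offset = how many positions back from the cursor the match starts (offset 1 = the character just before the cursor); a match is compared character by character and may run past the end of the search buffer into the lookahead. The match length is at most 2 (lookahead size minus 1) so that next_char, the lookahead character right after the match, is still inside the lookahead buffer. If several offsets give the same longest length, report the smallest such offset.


Try each offset into the search buffer:
  offset=1 (pos 3, char 'a'): match length 0
  offset=2 (pos 2, char 'd'): match length 1
  offset=3 (pos 1, char 'd'): match length 2
  offset=4 (pos 0, char 'c'): match length 0
Longest match has length 2 at offset 3.
next_char = character at position 4 + 2 = 6 -> 'd'

Best match: offset=3, length=2 (matching 'dd' starting at position 1)
LZ77 triple: (3, 2, 'd')


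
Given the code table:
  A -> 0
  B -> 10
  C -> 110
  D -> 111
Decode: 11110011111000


Decoding:
111 -> D
10 -> B
0 -> A
111 -> D
110 -> C
0 -> A
0 -> A


Result: DBADCAA


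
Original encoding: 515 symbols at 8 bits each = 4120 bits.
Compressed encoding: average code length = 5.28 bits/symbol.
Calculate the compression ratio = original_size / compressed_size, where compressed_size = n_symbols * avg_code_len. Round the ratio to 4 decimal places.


original_size = n_symbols * orig_bits = 515 * 8 = 4120 bits
compressed_size = n_symbols * avg_code_len = 515 * 5.28 = 2719.2 bits
ratio = original_size / compressed_size = 4120 / 2719.2 = 1.5152

Compression ratio = 1.5152


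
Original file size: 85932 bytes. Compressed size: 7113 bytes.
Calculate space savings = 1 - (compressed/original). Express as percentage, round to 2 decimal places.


ratio = compressed/original = 7113/85932 = 0.082775
savings = 1 - ratio = 1 - 0.082775 = 0.917225
as a percentage: 0.917225 * 100 = 91.72%

Space savings = 1 - 7113/85932 = 91.72%


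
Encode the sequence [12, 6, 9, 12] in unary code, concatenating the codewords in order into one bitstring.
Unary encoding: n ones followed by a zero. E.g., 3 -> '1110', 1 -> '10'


Encode each number as n ones followed by a terminating 0:
  12 -> 1111111111110 (13 bits)
  6 -> 1111110 (7 bits)
  9 -> 1111111110 (10 bits)
  12 -> 1111111111110 (13 bits)
Total length = 13 + 7 + 10 + 13 = 43 bits.

Unary([12, 6, 9, 12]) = 1111111111110111111011111111101111111111110 (43 bits)


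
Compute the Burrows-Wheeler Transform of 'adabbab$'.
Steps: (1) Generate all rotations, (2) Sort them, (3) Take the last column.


Rotations (sorted):
  0: $adabbab -> last char: b
  1: ab$adabb -> last char: b
  2: abbab$ad -> last char: d
  3: adabbab$ -> last char: $
  4: b$adabba -> last char: a
  5: bab$adab -> last char: b
  6: bbab$ada -> last char: a
  7: dabbab$a -> last char: a


BWT = bbd$abaa


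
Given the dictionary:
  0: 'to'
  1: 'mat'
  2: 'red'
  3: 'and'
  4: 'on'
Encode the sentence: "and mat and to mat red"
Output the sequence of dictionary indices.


Look up each word in the dictionary:
  'and' -> 3
  'mat' -> 1
  'and' -> 3
  'to' -> 0
  'mat' -> 1
  'red' -> 2

Encoded: [3, 1, 3, 0, 1, 2]


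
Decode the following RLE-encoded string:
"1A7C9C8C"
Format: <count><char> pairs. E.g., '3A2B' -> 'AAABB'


Expanding each <count><char> pair:
  1A -> 'A'
  7C -> 'CCCCCCC'
  9C -> 'CCCCCCCCC'
  8C -> 'CCCCCCCC'

Decoded = ACCCCCCCCCCCCCCCCCCCCCCCC


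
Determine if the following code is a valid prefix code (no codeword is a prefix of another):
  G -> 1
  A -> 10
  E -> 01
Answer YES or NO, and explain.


Checking each pair (does one codeword prefix another?):
  G='1' vs A='10': prefix -- VIOLATION

NO -- this is NOT a valid prefix code. G (1) is a prefix of A (10).


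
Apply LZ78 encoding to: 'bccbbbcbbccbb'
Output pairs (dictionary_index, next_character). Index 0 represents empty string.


LZ78 encoding steps:
Dictionary: {0: ''}
Step 1: w='' (idx 0), next='b' -> output (0, 'b'), add 'b' as idx 1
Step 2: w='' (idx 0), next='c' -> output (0, 'c'), add 'c' as idx 2
Step 3: w='c' (idx 2), next='b' -> output (2, 'b'), add 'cb' as idx 3
Step 4: w='b' (idx 1), next='b' -> output (1, 'b'), add 'bb' as idx 4
Step 5: w='cb' (idx 3), next='b' -> output (3, 'b'), add 'cbb' as idx 5
Step 6: w='c' (idx 2), next='c' -> output (2, 'c'), add 'cc' as idx 6
Step 7: w='bb' (idx 4), end of input -> output (4, '')


Encoded: [(0, 'b'), (0, 'c'), (2, 'b'), (1, 'b'), (3, 'b'), (2, 'c'), (4, '')]


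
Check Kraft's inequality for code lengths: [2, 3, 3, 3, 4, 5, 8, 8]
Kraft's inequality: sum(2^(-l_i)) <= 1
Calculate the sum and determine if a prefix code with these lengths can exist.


Sum = 2^(-2) + 2^(-3) + 2^(-3) + 2^(-3) + 2^(-4) + 2^(-5) + 2^(-8) + 2^(-8)
    = 0.25 + 0.125 + 0.125 + 0.125 + 0.0625 + 0.03125 + 0.00390625 + 0.00390625
    = 186/256 = 0.7265625
Since 0.7265625 <= 1, Kraft's inequality IS satisfied.
A prefix code with these lengths CAN exist.

Kraft sum = 0.7265625. Satisfied.


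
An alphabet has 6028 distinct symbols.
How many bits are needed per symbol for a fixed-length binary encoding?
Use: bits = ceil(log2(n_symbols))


log2(6028) = 12.5575
Bracket: 2^12 = 4096 < 6028 <= 2^13 = 8192
So ceil(log2(6028)) = 13

bits = ceil(log2(6028)) = ceil(12.5575) = 13 bits


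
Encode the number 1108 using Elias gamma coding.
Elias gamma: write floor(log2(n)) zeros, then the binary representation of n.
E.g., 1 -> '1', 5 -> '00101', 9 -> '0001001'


num_bits = floor(log2(1108)) + 1 = 11
leading_zeros = num_bits - 1 = 10
binary(1108) = 10001010100

Elias gamma(1108) = '0000000000' + '10001010100' = 000000000010001010100 (21 bits)


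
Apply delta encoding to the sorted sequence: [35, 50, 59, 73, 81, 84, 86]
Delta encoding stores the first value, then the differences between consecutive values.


First value: 35
Deltas:
  50 - 35 = 15
  59 - 50 = 9
  73 - 59 = 14
  81 - 73 = 8
  84 - 81 = 3
  86 - 84 = 2


Delta encoded: [35, 15, 9, 14, 8, 3, 2]


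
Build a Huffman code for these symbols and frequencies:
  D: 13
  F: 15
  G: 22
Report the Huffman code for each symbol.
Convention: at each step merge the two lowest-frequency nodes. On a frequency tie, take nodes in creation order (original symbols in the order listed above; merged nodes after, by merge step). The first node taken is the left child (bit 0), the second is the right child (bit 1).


Huffman tree construction:
Step 1: Merge D(13) + F(15) = 28
Step 2: Merge G(22) + (D+F)(28) = 50
Read each symbol's code off the tree from the root (left child = 0, right child = 1).

Codes:
  D: 10 (length 2)
  F: 11 (length 2)
  G: 0 (length 1)
Average code length: 78/50 = 1.5600 bits/symbol


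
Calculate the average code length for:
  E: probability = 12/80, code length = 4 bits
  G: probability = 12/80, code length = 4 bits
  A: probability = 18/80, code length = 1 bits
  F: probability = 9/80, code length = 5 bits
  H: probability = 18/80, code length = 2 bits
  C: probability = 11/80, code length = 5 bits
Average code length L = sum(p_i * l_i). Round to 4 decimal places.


Weighted contributions p_i * l_i:
  E: (12/80) * 4 = 48/80
  G: (12/80) * 4 = 48/80
  A: (18/80) * 1 = 18/80
  F: (9/80) * 5 = 45/80
  H: (18/80) * 2 = 36/80
  C: (11/80) * 5 = 55/80
Sum = (48 + 48 + 18 + 45 + 36 + 55)/80 = 250/80

L = 250/80 = 3.1250 bits/symbol


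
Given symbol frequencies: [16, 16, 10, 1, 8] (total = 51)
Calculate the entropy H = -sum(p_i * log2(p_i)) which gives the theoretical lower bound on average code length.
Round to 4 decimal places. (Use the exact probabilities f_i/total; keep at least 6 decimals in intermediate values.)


Per-symbol terms -p_i * log2(p_i) with p_i = f_i/51:
  p = 16/51 = 0.313725: log2(p) = -1.672425, -p*log2(p) = 0.524682
  p = 16/51 = 0.313725: log2(p) = -1.672425, -p*log2(p) = 0.524682
  p = 10/51 = 0.196078: log2(p) = -2.350497, -p*log2(p) = 0.460882
  p = 1/51 = 0.019608: log2(p) = -5.672425, -p*log2(p) = 0.111224
  p = 8/51 = 0.156863: log2(p) = -2.672425, -p*log2(p) = 0.419204
H = 0.524682 + 0.524682 + 0.460882 + 0.111224 + 0.419204 = 2.040674

H = 2.0407 bits/symbol


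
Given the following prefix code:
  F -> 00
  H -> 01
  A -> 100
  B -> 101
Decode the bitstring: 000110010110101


Decoding step by step:
Bits 00 -> F
Bits 01 -> H
Bits 100 -> A
Bits 101 -> B
Bits 101 -> B
Bits 01 -> H


Decoded message: FHABBH


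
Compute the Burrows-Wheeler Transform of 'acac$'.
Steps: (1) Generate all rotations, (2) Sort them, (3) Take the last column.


Rotations (sorted):
  0: $acac -> last char: c
  1: ac$ac -> last char: c
  2: acac$ -> last char: $
  3: c$aca -> last char: a
  4: cac$a -> last char: a


BWT = cc$aa


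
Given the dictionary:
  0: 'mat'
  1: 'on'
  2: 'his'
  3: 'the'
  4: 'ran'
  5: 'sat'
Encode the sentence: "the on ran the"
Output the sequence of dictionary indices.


Look up each word in the dictionary:
  'the' -> 3
  'on' -> 1
  'ran' -> 4
  'the' -> 3

Encoded: [3, 1, 4, 3]


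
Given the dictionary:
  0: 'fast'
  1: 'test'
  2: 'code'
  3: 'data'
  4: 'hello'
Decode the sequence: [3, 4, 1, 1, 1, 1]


Look up each index in the dictionary:
  3 -> 'data'
  4 -> 'hello'
  1 -> 'test'
  1 -> 'test'
  1 -> 'test'
  1 -> 'test'

Decoded: "data hello test test test test"


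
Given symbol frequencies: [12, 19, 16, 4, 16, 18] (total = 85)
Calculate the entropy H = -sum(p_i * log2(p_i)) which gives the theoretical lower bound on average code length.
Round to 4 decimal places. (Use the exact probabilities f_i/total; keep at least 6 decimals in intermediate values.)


Per-symbol terms -p_i * log2(p_i) with p_i = f_i/85:
  p = 12/85 = 0.141176: log2(p) = -2.824428, -p*log2(p) = 0.398743
  p = 19/85 = 0.223529: log2(p) = -2.161463, -p*log2(p) = 0.483151
  p = 16/85 = 0.188235: log2(p) = -2.409391, -p*log2(p) = 0.453532
  p = 4/85 = 0.047059: log2(p) = -4.409391, -p*log2(p) = 0.207501
  p = 16/85 = 0.188235: log2(p) = -2.409391, -p*log2(p) = 0.453532
  p = 18/85 = 0.211765: log2(p) = -2.239466, -p*log2(p) = 0.474240
H = 0.398743 + 0.483151 + 0.453532 + 0.207501 + 0.453532 + 0.474240 = 2.470699

H = 2.4707 bits/symbol
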